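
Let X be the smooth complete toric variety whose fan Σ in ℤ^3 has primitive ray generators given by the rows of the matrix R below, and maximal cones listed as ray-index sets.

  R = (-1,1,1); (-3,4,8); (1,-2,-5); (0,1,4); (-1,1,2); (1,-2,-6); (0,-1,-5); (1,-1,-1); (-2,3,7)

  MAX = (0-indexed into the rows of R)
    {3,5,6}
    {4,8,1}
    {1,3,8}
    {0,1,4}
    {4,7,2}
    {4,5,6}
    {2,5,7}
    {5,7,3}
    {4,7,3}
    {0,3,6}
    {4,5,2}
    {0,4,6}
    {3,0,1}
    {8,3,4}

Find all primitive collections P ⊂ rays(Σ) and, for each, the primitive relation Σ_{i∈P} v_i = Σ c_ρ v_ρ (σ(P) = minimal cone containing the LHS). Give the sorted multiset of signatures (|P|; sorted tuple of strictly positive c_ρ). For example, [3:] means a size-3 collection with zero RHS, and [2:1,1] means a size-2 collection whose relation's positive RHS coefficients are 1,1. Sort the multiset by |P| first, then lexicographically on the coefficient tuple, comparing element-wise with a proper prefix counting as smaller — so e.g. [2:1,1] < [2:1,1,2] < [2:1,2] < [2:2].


Primitive collections (20):

  • {0,7}:  v_{0} + v_{7} = 0  →  sig = [2:]
  • {0,5}:  v_{0} + v_{5} = v_{6}  →  sig = [2:1]
  • {0,8}:  v_{0} + v_{8} = v_{1}  →  sig = [2:1]
  • {1,7}:  v_{1} + v_{7} = v_{8}  →  sig = [2:1]
  • {2,3}:  v_{2} + v_{3} = v_{7}  →  sig = [2:1]
  • {2,8}:  v_{2} + v_{8} = v_{4}  →  sig = [2:1]
  • {5,8}:  v_{5} + v_{8} = v_{0}  →  sig = [2:1]
  • {6,7}:  v_{6} + v_{7} = v_{5}  →  sig = [2:1]
  • {0,2}:  v_{0} + v_{2} = v_{4} + v_{5}  →  sig = [2:1,1]
  • {1,2}:  v_{1} + v_{2} = v_{0} + v_{4}  →  sig = [2:1,1]
  • {7,8}:  v_{7} + v_{8} = v_{3} + v_{4}  →  sig = [2:1,1]
  • {2,6}:  v_{2} + v_{6} = v_{4} + 2·v_{5}  →  sig = [2:1,2]
  • {1,5}:  v_{1} + v_{5} = 2·v_{0}  →  sig = [2:2]
  • {6,8}:  v_{6} + v_{8} = 2·v_{0}  →  sig = [2:2]
  • {1,6}:  v_{1} + v_{6} = 3·v_{0}  →  sig = [2:3]
  • {3,4,5}:  v_{3} + v_{4} + v_{5} = 0  →  sig = [3:]
  • {0,3,4}:  v_{0} + v_{3} + v_{4} = v_{8}  →  sig = [3:1]
  • {3,4,6}:  v_{3} + v_{4} + v_{6} = v_{0}  →  sig = [3:1]
  • {4,5,7}:  v_{4} + v_{5} + v_{7} = v_{2}  →  sig = [3:1]
  • {1,3,4}:  v_{1} + v_{3} + v_{4} = 2·v_{8}  →  sig = [3:2]

Hence PRS(X_Σ) =
    |P|=2: 15 collections, coeffs (), (1), (1), (1), (1), (1), (1), (1), (1,1), (1,1), (1,1), (1,2), (2), (2), (3)
    |P|=3: 5 collections, coeffs (), (1), (1), (1), (2)


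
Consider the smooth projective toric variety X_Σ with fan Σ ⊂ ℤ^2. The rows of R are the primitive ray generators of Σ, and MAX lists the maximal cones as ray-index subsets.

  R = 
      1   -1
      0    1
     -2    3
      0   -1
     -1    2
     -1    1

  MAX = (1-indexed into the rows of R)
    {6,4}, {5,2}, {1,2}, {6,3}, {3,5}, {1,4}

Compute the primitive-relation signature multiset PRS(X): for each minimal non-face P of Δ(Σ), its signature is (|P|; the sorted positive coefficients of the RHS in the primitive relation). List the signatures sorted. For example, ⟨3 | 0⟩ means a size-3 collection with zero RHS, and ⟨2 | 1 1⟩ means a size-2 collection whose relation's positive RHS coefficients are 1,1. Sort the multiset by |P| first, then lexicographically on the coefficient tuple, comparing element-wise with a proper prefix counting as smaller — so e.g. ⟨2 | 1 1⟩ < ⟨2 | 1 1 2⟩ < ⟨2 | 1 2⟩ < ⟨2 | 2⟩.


9 minimal non-faces of Δ(Σ) (on 6 rays):

  {1,6}:  v_{1} + v_{6} = 0  so sig = ⟨2 | 0⟩
  {2,4}:  v_{2} + v_{4} = 0  so sig = ⟨2 | 0⟩
  {1,3}:  v_{1} + v_{3} = v_{5}  so sig = ⟨2 | 1⟩
  {1,5}:  v_{1} + v_{5} = v_{2}  so sig = ⟨2 | 1⟩
  {2,6}:  v_{2} + v_{6} = v_{5}  so sig = ⟨2 | 1⟩
  {4,5}:  v_{4} + v_{5} = v_{6}  so sig = ⟨2 | 1⟩
  {5,6}:  v_{5} + v_{6} = v_{3}  so sig = ⟨2 | 1⟩
  {2,3}:  v_{2} + v_{3} = 2·v_{5}  so sig = ⟨2 | 2⟩
  {3,4}:  v_{3} + v_{4} = 2·v_{6}  so sig = ⟨2 | 2⟩

Sorted signature multiset PRS(X):
    |P|=2: 9 collections, coeffs (), (), (1), (1), (1), (1), (1), (2), (2)


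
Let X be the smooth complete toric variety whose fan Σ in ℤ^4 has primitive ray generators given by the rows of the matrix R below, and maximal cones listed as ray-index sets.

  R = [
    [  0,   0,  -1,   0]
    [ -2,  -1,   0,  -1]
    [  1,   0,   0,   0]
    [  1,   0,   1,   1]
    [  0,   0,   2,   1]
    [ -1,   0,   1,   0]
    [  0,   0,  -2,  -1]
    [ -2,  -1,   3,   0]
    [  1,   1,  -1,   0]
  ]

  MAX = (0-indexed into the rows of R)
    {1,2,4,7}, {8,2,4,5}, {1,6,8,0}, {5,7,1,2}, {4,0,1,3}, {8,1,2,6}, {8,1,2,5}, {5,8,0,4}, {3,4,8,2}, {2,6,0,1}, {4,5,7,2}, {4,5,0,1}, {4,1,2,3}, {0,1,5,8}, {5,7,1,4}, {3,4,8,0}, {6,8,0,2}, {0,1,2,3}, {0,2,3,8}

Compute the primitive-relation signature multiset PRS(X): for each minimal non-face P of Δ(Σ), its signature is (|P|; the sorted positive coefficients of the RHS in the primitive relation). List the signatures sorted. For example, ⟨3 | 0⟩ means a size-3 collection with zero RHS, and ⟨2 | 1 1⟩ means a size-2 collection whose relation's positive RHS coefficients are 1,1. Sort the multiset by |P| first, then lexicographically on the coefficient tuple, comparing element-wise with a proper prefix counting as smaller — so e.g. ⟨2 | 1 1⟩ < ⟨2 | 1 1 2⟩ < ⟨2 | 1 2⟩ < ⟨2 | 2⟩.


Minimal non-faces — 14 found among 9 rays, 19 max cones:

  P = {4,6}:  v_{4} + v_{6} = 0  ⇒ sig = ⟨2 | 0⟩
  P = {3,5}:  v_{3} + v_{5} = v_{4}  ⇒ sig = ⟨2 | 1⟩
  P = {0,7}:  v_{0} + v_{7} = v_{1} + v_{4}  ⇒ sig = ⟨2 | 1 1⟩
  P = {3,6}:  v_{3} + v_{6} = v_{0} + v_{2}  ⇒ sig = ⟨2 | 1 1⟩
  P = {5,6}:  v_{5} + v_{6} = v_{1} + v_{8}  ⇒ sig = ⟨2 | 1 1⟩
  P = {6,7}:  v_{6} + v_{7} = v_{1} + v_{2} + v_{5}  ⇒ sig = ⟨2 | 1 1 1⟩
  P = {3,7}:  v_{3} + v_{7} = v_{1} + v_{2} + 2·v_{4}  ⇒ sig = ⟨2 | 1 1 2⟩
  P = {7,8}:  v_{7} + v_{8} = v_{2} + 2·v_{5}  ⇒ sig = ⟨2 | 1 2⟩
  P = {0,2,5}:  v_{0} + v_{2} + v_{5} = 0  ⇒ sig = ⟨3 | 0⟩
  P = {1,3,8}:  v_{1} + v_{3} + v_{8} = 0  ⇒ sig = ⟨3 | 0⟩
  P = {0,2,4}:  v_{0} + v_{2} + v_{4} = v_{3}  ⇒ sig = ⟨3 | 1⟩
  P = {1,4,8}:  v_{1} + v_{4} + v_{8} = v_{5}  ⇒ sig = ⟨3 | 1⟩
  P = {0,1,2,8}:  v_{0} + v_{1} + v_{2} + v_{8} = v_{6}  ⇒ sig = ⟨4 | 1⟩
  P = {1,2,4,5}:  v_{1} + v_{2} + v_{4} + v_{5} = v_{7}  ⇒ sig = ⟨4 | 1⟩

Signatures (|P|; sorted positive RHS coefficients), sorted:
    ⟨2 | 0⟩
    ⟨2 | 1⟩
    ⟨2 | 1 1⟩
    ⟨2 | 1 1⟩
    ⟨2 | 1 1⟩
    ⟨2 | 1 1 1⟩
    ⟨2 | 1 1 2⟩
    ⟨2 | 1 2⟩
    ⟨3 | 0⟩
    ⟨3 | 0⟩
    ⟨3 | 1⟩
    ⟨3 | 1⟩
    ⟨4 | 1⟩
    ⟨4 | 1⟩


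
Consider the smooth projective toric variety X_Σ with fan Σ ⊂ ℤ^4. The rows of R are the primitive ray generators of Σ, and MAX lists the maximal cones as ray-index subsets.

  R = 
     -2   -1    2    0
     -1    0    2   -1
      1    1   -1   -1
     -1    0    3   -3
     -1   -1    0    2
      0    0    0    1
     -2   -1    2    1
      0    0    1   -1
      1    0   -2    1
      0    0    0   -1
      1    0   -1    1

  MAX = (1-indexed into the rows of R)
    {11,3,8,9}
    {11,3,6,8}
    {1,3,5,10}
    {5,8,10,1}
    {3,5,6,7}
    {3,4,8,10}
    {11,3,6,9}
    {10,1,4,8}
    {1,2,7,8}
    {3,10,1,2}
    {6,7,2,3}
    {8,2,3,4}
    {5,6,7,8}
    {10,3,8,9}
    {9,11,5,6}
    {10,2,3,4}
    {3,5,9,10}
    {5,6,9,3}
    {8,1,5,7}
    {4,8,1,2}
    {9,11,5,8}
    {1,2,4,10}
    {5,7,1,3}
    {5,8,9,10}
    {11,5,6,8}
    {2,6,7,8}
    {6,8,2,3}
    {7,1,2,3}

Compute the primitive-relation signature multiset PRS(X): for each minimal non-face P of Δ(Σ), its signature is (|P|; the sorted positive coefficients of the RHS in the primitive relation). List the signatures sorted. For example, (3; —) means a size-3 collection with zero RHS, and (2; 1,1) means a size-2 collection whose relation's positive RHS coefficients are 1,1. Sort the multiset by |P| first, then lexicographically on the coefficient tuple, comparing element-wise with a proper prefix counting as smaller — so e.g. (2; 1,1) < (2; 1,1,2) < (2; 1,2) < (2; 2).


Primitive collections (23):

  {2,9}:  v_{2} + v_{9} = 0 ; sig = (2; —)
  {6,10}:  v_{6} + v_{10} = 0 ; sig = (2; —)
  {1,6}:  v_{1} + v_{6} = v_{7} ; sig = (2; 1)
  {2,5}:  v_{2} + v_{5} = v_{7} ; sig = (2; 1)
  {7,9}:  v_{7} + v_{9} = v_{5} ; sig = (2; 1)
  {7,10}:  v_{7} + v_{10} = v_{1} ; sig = (2; 1)
  {1,9}:  v_{1} + v_{9} = v_{5} + v_{10} ; sig = (2; 1,1)
  {1,11}:  v_{1} + v_{11} = v_{5} + v_{8} ; sig = (2; 1,1)
  {2,11}:  v_{2} + v_{11} = v_{6} + v_{8} ; sig = (2; 1,1)
  {4,5}:  v_{4} + v_{5} = v_{1} + v_{8} ; sig = (2; 1,1)
  {4,6}:  v_{4} + v_{6} = v_{2} + v_{8} ; sig = (2; 1,1)
  {4,9}:  v_{4} + v_{9} = v_{8} + v_{10} ; sig = (2; 1,1)
  {10,11}:  v_{10} + v_{11} = v_{8} + v_{9} ; sig = (2; 1,1)
  {4,7}:  v_{4} + v_{7} = v_{1} + v_{2} + v_{8} ; sig = (2; 1,1,1)
  {7,11}:  v_{7} + v_{11} = v_{5} + v_{6} + v_{8} ; sig = (2; 1,1,1)
  {4,11}:  v_{4} + v_{11} = 2·v_{8} ; sig = (2; 2)
  {3,5,8}:  v_{3} + v_{5} + v_{8} = 0 ; sig = (3; —)
  {2,8,10}:  v_{2} + v_{8} + v_{10} = v_{4} ; sig = (3; 1)
  {3,7,8}:  v_{3} + v_{7} + v_{8} = v_{2} ; sig = (3; 1)
  {6,8,9}:  v_{6} + v_{8} + v_{9} = v_{11} ; sig = (3; 1)
  {1,3,8}:  v_{1} + v_{3} + v_{8} = v_{2} + v_{10} ; sig = (3; 1,1)
  {3,5,11}:  v_{3} + v_{5} + v_{11} = v_{6} + v_{9} ; sig = (3; 1,1)
  {1,3,4}:  v_{1} + v_{3} + v_{4} = 2·v_{2} + 2·v_{10} ; sig = (3; 2,2)

Signatures (|P|; sorted positive RHS coefficients), sorted:
{ (2; —) ×2,  (2; 1) ×4,  (2; 1,1) ×7,  (2; 1,1,1) ×2,  (2; 2),  (3; —),  (3; 1) ×3,  (3; 1,1) ×2,  (3; 2,2) }


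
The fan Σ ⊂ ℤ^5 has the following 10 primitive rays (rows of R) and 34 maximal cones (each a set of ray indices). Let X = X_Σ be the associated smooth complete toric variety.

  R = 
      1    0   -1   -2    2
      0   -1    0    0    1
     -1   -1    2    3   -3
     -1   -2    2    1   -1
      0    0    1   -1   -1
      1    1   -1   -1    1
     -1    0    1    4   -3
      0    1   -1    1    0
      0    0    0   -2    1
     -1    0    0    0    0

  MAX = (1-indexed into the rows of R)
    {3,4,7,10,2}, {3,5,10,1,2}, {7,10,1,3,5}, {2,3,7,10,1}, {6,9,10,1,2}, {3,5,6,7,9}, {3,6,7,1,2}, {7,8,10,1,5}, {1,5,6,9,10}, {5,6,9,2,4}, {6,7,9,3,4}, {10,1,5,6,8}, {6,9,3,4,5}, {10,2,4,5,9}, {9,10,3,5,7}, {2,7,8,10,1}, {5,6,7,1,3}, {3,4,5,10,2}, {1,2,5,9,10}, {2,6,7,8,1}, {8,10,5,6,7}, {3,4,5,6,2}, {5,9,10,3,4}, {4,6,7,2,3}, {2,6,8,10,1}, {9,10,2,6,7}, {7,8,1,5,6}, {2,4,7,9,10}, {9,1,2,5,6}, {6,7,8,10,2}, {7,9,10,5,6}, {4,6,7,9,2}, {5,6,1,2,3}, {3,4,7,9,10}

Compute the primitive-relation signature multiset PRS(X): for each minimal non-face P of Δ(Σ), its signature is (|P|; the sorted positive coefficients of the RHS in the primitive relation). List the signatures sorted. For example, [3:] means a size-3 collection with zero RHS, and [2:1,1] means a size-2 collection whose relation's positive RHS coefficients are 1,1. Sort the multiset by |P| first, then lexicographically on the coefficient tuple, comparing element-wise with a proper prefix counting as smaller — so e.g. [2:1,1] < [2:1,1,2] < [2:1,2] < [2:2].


Primitive collections (14):

  P = {3,8}:  v_{3} + v_{8} = v_{7}  ⟹  sig = [2:1]
  P = {8,9}:  v_{8} + v_{9} = v_{6} + v_{10}  ⟹  sig = [2:1,1]
  P = {4,8}:  v_{4} + v_{8} = v_{2} + v_{7} + v_{9}  ⟹  sig = [2:1,1,1]
  P = {1,4}:  v_{1} + v_{4} = 2·v_{2} + v_{5}  ⟹  sig = [2:1,2]
  P = {1,7,9}:  v_{1} + v_{7} + v_{9} = 0  ⟹  sig = [3:]
  P = {2,5,8}:  v_{2} + v_{5} + v_{8} = 0  ⟹  sig = [3:]
  P = {2,3,9}:  v_{2} + v_{3} + v_{9} = v_{4}  ⟹  sig = [3:1]
  P = {2,5,7}:  v_{2} + v_{5} + v_{7} = v_{3}  ⟹  sig = [3:1]
  P = {1,3,9}:  v_{1} + v_{3} + v_{9} = v_{2} + v_{5}  ⟹  sig = [3:1,1]
  P = {3,6,10}:  v_{3} + v_{6} + v_{10} = v_{7} + v_{9}  ⟹  sig = [3:1,1]
  P = {4,6,10}:  v_{4} + v_{6} + v_{10} = v_{2} + v_{7} + 2·v_{9}  ⟹  sig = [3:1,1,2]
  P = {4,5,7}:  v_{4} + v_{5} + v_{7} = 2·v_{3} + v_{9}  ⟹  sig = [3:1,2]
  P = {1,6,7,10}:  v_{1} + v_{6} + v_{7} + v_{10} = v_{8}  ⟹  sig = [4:1]
  P = {2,5,6,10}:  v_{2} + v_{5} + v_{6} + v_{10} = v_{9}  ⟹  sig = [4:1]

Signatures (|P|; sorted positive RHS coefficients), sorted:
    |P|=2: 4 collections, coeffs (1), (1,1), (1,1,1), (1,2)
    |P|=3: 8 collections, coeffs (), (), (1), (1), (1,1), (1,1), (1,1,2), (1,2)
    |P|=4: 2 collections, coeffs (1), (1)


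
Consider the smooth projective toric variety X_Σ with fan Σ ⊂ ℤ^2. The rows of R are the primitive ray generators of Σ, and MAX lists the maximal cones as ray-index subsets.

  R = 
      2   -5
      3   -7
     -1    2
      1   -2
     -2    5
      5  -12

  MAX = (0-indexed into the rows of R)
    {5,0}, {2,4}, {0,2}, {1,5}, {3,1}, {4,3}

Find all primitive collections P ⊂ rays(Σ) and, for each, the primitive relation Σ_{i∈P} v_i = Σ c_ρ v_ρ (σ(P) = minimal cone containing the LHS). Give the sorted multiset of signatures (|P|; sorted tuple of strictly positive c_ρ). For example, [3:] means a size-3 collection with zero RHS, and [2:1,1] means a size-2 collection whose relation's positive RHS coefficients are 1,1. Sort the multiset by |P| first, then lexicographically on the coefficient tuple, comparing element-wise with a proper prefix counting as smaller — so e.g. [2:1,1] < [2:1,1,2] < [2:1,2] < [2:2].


Minimal non-faces — 9 found among 6 rays, 6 max cones:

  P = {0,4}:  v_{0} + v_{4} = 0  →  sig = [2:]
  P = {2,3}:  v_{2} + v_{3} = 0  →  sig = [2:]
  P = {0,1}:  v_{0} + v_{1} = v_{5}  →  sig = [2:1]
  P = {0,3}:  v_{0} + v_{3} = v_{1}  →  sig = [2:1]
  P = {1,2}:  v_{1} + v_{2} = v_{0}  →  sig = [2:1]
  P = {1,4}:  v_{1} + v_{4} = v_{3}  →  sig = [2:1]
  P = {4,5}:  v_{4} + v_{5} = v_{1}  →  sig = [2:1]
  P = {2,5}:  v_{2} + v_{5} = 2·v_{0}  →  sig = [2:2]
  P = {3,5}:  v_{3} + v_{5} = 2·v_{1}  →  sig = [2:2]

Hence PRS(X_Σ) =
    [2:]
    [2:]
    [2:1]
    [2:1]
    [2:1]
    [2:1]
    [2:1]
    [2:2]
    [2:2]


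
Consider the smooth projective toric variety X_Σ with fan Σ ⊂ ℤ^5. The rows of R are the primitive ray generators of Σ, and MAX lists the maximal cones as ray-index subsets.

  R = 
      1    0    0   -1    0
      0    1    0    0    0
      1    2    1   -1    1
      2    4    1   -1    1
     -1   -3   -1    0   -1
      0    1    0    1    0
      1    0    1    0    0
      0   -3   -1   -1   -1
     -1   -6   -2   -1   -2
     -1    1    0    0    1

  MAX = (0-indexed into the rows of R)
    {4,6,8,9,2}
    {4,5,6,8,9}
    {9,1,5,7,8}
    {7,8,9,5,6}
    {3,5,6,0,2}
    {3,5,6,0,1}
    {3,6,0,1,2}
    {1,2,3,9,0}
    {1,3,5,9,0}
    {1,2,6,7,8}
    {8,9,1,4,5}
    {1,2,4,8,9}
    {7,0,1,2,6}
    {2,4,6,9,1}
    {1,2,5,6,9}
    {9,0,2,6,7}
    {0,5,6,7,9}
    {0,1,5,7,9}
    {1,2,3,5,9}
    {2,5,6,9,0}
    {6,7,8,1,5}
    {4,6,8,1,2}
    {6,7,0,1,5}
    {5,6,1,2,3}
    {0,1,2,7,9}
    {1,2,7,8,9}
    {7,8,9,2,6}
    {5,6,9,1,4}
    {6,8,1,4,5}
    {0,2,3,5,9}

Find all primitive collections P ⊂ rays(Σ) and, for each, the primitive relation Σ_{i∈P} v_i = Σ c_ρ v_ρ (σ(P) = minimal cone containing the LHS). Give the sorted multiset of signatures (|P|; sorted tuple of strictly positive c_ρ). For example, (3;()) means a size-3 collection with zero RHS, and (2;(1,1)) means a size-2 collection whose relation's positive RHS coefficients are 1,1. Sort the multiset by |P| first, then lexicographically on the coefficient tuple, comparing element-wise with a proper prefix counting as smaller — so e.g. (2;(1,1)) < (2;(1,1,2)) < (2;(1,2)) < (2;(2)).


14 collections generate NE(X_Σ); each relation:

  P={0,4}:  v_{0} + v_{4} = v_{7}  ⇒ sig = (2;(1))
  P={4,7}:  v_{4} + v_{7} = v_{8}  ⇒ sig = (2;(1))
  P={3,4}:  v_{3} + v_{4} = v_{0} + v_{1}  ⇒ sig = (2;(1,1))
  P={3,8}:  v_{3} + v_{8} = v_{0} + v_{1} + v_{7}  ⇒ sig = (2;(1,1,1))
  P={3,7}:  v_{3} + v_{7} = 2·v_{0} + v_{1}  ⇒ sig = (2;(1,2))
  P={0,8}:  v_{0} + v_{8} = 2·v_{7}  ⇒ sig = (2;(2))
  P={2,4,5}:  v_{2} + v_{4} + v_{5} = 0  ⇒ sig = (3;())
  P={2,5,7}:  v_{2} + v_{5} + v_{7} = v_{0}  ⇒ sig = (3;(1))
  P={2,5,8}:  v_{2} + v_{5} + v_{8} = v_{7}  ⇒ sig = (3;(1))
  P={3,6,9}:  v_{3} + v_{6} + v_{9} = 2·v_{2} + v_{5}  ⇒ sig = (3;(1,2))
  P={0,1,2,5}:  v_{0} + v_{1} + v_{2} + v_{5} = v_{3}  ⇒ sig = (4;(1))
  P={0,1,6,9}:  v_{0} + v_{1} + v_{6} + v_{9} = v_{2}  ⇒ sig = (4;(1))
  P={1,6,7,9}:  v_{1} + v_{6} + v_{7} + v_{9} = v_{2} + v_{4}  ⇒ sig = (4;(1,1))
  P={1,6,8,9}:  v_{1} + v_{6} + v_{8} + v_{9} = v_{2} + 2·v_{4}  ⇒ sig = (4;(1,2))

so the primitive-relation signature multiset is
    |P|=2: 6 collections, coeffs (1), (1), (1,1), (1,1,1), (1,2), (2)
    |P|=3: 4 collections, coeffs (), (1), (1), (1,2)
    |P|=4: 4 collections, coeffs (1), (1), (1,1), (1,2)


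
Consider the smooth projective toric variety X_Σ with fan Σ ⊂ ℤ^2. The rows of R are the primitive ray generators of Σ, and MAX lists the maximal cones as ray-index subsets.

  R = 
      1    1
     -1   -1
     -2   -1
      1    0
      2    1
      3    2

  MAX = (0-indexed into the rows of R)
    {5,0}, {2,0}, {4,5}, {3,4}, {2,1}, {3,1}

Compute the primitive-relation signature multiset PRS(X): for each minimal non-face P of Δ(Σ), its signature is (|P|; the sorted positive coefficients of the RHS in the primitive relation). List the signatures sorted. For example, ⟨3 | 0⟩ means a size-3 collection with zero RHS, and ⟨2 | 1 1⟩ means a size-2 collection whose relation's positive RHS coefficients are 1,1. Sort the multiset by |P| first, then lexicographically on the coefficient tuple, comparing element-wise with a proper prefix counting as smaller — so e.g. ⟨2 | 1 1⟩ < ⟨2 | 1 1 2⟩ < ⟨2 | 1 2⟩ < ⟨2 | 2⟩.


9 collections generate NE(X_Σ); each relation:

  {0,1}:  v_{0} + v_{1} = 0  so sig = ⟨2 | 0⟩
  {2,4}:  v_{2} + v_{4} = 0  so sig = ⟨2 | 0⟩
  {0,3}:  v_{0} + v_{3} = v_{4}  so sig = ⟨2 | 1⟩
  {0,4}:  v_{0} + v_{4} = v_{5}  so sig = ⟨2 | 1⟩
  {1,4}:  v_{1} + v_{4} = v_{3}  so sig = ⟨2 | 1⟩
  {1,5}:  v_{1} + v_{5} = v_{4}  so sig = ⟨2 | 1⟩
  {2,3}:  v_{2} + v_{3} = v_{1}  so sig = ⟨2 | 1⟩
  {2,5}:  v_{2} + v_{5} = v_{0}  so sig = ⟨2 | 1⟩
  {3,5}:  v_{3} + v_{5} = 2·v_{4}  so sig = ⟨2 | 2⟩

Sorted signature multiset PRS(X):
{ ⟨2 | 0⟩ ×2,  ⟨2 | 1⟩ ×6,  ⟨2 | 2⟩ }


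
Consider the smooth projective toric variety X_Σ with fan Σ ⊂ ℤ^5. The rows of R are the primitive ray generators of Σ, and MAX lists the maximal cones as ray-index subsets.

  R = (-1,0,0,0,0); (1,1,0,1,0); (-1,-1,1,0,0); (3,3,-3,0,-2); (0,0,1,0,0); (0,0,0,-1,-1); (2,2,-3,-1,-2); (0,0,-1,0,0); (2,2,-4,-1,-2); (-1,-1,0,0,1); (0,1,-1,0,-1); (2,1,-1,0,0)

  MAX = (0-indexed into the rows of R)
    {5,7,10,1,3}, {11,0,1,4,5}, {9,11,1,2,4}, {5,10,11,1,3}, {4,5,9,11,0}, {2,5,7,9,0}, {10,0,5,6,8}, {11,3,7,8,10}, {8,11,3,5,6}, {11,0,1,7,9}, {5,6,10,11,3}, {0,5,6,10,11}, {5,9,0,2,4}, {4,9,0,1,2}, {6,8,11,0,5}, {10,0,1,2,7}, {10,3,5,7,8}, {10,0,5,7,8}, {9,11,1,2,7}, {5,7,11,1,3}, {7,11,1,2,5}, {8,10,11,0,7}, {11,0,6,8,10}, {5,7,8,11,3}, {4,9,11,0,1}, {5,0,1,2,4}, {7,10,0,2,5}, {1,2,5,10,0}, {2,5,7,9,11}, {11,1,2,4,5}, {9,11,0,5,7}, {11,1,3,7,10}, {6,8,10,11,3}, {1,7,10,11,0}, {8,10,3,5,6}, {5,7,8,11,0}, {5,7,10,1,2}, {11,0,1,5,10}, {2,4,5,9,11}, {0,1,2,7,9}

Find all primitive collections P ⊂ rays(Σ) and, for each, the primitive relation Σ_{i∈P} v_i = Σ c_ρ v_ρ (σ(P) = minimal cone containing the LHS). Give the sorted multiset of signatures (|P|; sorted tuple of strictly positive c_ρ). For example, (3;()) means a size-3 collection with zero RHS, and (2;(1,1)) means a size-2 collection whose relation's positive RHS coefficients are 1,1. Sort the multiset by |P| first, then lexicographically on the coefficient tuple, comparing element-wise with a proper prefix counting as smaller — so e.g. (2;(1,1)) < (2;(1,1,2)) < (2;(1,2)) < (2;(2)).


Σ has 22 primitive collections:

  • {4,7}:  v_{4} + v_{7} = 0  ⇒ sig = (2;())
  • {1,6}:  v_{1} + v_{6} = v_{3}  ⇒ sig = (2;(1))
  • {4,8}:  v_{4} + v_{8} = v_{6}  ⇒ sig = (2;(1))
  • {6,7}:  v_{6} + v_{7} = v_{8}  ⇒ sig = (2;(1))
  • {1,8}:  v_{1} + v_{8} = v_{3} + v_{7}  ⇒ sig = (2;(1,1))
  • {9,10}:  v_{9} + v_{10} = v_{0} + v_{7}  ⇒ sig = (2;(1,1))
  • {3,9}:  v_{3} + v_{9} = v_{7} + v_{10} + v_{11}  ⇒ sig = (2;(1,1,1))
  • {4,6}:  v_{4} + v_{6} = v_{5} + v_{10} + v_{11}  ⇒ sig = (2;(1,1,1))
  • {4,10}:  v_{4} + v_{10} = v_{0} + v_{1} + v_{5}  ⇒ sig = (2;(1,1,1))
  • {3,4}:  v_{3} + v_{4} = v_{1} + v_{5} + v_{10} + v_{11}  ⇒ sig = (2;(1,1,1,1))
  • {6,9}:  v_{6} + v_{9} = v_{0} + v_{5} + 2·v_{7} + v_{11}  ⇒ sig = (2;(1,1,1,2))
  • {8,9}:  v_{8} + v_{9} = v_{0} + v_{5} + 3·v_{7} + v_{11}  ⇒ sig = (2;(1,1,1,3))
  • {0,3}:  v_{0} + v_{3} = 2·v_{10} + v_{11}  ⇒ sig = (2;(1,2))
  • {2,6}:  v_{2} + v_{6} = v_{1} + 2·v_{5} + 2·v_{7}  ⇒ sig = (2;(1,2,2))
  • {2,8}:  v_{2} + v_{8} = v_{1} + 2·v_{5} + 3·v_{7}  ⇒ sig = (2;(1,2,3))
  • {2,3}:  v_{2} + v_{3} = 2·v_{1} + 2·v_{5} + 2·v_{7}  ⇒ sig = (2;(2,2,2))
  • {0,2,11}:  v_{0} + v_{2} + v_{11} = 0  ⇒ sig = (3;())
  • {1,5,9}:  v_{1} + v_{5} + v_{9} = 0  ⇒ sig = (3;())
  • {2,10,11}:  v_{2} + v_{10} + v_{11} = v_{1} + v_{5} + v_{7}  ⇒ sig = (3;(1,1,1))
  • {0,1,5,7}:  v_{0} + v_{1} + v_{5} + v_{7} = v_{10}  ⇒ sig = (4;(1))
  • {5,7,10,11}:  v_{5} + v_{7} + v_{10} + v_{11} = v_{6}  ⇒ sig = (4;(1))
  • {5,8,10,11}:  v_{5} + v_{8} + v_{10} + v_{11} = 2·v_{6}  ⇒ sig = (4;(2))

Signatures (|P|; sorted positive RHS coefficients), sorted:
{ (2;()),  (2;(1)) ×3,  (2;(1,1)) ×2,  (2;(1,1,1)) ×3,  (2;(1,1,1,1)),  (2;(1,1,1,2)),  (2;(1,1,1,3)),  (2;(1,2)),  (2;(1,2,2)),  (2;(1,2,3)),  (2;(2,2,2)),  (3;()) ×2,  (3;(1,1,1)),  (4;(1)) ×2,  (4;(2)) }


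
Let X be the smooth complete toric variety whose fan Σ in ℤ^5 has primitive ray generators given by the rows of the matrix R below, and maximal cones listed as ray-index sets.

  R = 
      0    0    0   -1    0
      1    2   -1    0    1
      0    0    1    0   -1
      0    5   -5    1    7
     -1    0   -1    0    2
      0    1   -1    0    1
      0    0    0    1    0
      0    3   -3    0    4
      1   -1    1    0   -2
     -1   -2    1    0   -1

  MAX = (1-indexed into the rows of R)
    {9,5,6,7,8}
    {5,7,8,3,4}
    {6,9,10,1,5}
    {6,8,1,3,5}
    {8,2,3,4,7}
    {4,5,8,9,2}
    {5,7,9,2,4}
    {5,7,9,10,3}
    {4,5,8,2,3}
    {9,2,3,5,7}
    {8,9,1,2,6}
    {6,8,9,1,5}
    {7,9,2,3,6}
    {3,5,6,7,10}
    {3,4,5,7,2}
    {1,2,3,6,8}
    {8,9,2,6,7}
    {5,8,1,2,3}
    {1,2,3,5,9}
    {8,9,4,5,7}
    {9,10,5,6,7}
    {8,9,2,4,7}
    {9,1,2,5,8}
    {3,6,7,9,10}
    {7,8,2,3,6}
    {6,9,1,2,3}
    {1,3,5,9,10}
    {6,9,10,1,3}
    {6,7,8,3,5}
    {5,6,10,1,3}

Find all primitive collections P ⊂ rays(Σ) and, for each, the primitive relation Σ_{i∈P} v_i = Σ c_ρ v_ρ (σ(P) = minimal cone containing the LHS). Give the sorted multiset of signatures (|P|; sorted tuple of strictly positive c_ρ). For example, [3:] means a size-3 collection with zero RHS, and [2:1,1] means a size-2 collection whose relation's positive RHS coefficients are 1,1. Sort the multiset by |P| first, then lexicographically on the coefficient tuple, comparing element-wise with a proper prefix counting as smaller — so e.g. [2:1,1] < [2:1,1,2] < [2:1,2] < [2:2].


|primitive collections| = 11. Relations:

  P = {1,7}:  v_{1} + v_{7} = 0 — sig = [2:]
  P = {2,10}:  v_{2} + v_{10} = 0 — sig = [2:]
  P = {8,10}:  v_{8} + v_{10} = v_{5} + v_{6} — sig = [2:1,1]
  P = {1,4}:  v_{1} + v_{4} = v_{2} + v_{5} + v_{8} — sig = [2:1,1,1]
  P = {4,10}:  v_{4} + v_{10} = v_{5} + v_{7} + v_{8} — sig = [2:1,1,1]
  P = {4,6}:  v_{4} + v_{6} = v_{7} + 2·v_{8} — sig = [2:1,2]
  P = {2,5,6}:  v_{2} + v_{5} + v_{6} = v_{8} — sig = [3:1]
  P = {3,8,9}:  v_{3} + v_{8} + v_{9} = v_{2} — sig = [3:1]
  P = {3,4,9}:  v_{3} + v_{4} + v_{9} = 2·v_{2} + v_{5} + v_{7} — sig = [3:1,1,2]
  P = {3,5,6,9}:  v_{3} + v_{5} + v_{6} + v_{9} = 0 — sig = [4:]
  P = {2,5,7,8}:  v_{2} + v_{5} + v_{7} + v_{8} = v_{4} — sig = [4:1]

Hence PRS(X_Σ) =
[[2:], [2:], [2:1,1], [2:1,1,1], [2:1,1,1], [2:1,2], [3:1], [3:1], [3:1,1,2], [4:], [4:1]]


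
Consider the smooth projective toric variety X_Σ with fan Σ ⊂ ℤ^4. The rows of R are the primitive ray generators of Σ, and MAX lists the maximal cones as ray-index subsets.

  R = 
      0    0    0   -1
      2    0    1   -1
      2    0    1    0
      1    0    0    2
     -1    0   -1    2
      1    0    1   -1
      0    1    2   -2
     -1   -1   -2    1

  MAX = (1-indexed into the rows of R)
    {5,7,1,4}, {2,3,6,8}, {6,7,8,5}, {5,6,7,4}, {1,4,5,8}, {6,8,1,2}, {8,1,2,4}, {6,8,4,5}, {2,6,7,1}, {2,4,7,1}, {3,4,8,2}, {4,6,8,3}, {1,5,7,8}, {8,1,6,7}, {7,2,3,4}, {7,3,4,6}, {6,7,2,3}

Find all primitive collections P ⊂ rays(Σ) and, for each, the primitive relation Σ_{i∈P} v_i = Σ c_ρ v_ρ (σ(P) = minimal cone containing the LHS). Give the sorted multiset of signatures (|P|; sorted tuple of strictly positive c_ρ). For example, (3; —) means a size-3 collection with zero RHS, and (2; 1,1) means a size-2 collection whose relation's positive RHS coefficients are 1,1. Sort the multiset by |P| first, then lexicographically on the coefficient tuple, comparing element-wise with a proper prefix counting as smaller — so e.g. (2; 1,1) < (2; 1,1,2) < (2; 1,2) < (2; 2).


Minimal non-faces — 9 found among 8 rays, 17 max cones:

  {1,3}:  v_{1} + v_{3} = v_{2}  ⟹  sig = (2; 1)
  {3,5}:  v_{3} + v_{5} = v_{4}  ⟹  sig = (2; 1)
  {2,5}:  v_{2} + v_{5} = v_{1} + v_{4}  ⟹  sig = (2; 1,1)
  {1,5,6}:  v_{1} + v_{5} + v_{6} = 0  ⟹  sig = (3; —)
  {1,4,6}:  v_{1} + v_{4} + v_{6} = v_{3}  ⟹  sig = (3; 1)
  {3,7,8}:  v_{3} + v_{7} + v_{8} = v_{6}  ⟹  sig = (3; 1)
  {2,7,8}:  v_{2} + v_{7} + v_{8} = v_{1} + v_{6}  ⟹  sig = (3; 1,1)
  {4,7,8}:  v_{4} + v_{7} + v_{8} = v_{5} + v_{6}  ⟹  sig = (3; 1,1)
  {2,4,6}:  v_{2} + v_{4} + v_{6} = 2·v_{3}  ⟹  sig = (3; 2)

Sorted signature multiset PRS(X):
    (2; 1)
    (2; 1)
    (2; 1,1)
    (3; —)
    (3; 1)
    (3; 1)
    (3; 1,1)
    (3; 1,1)
    (3; 2)


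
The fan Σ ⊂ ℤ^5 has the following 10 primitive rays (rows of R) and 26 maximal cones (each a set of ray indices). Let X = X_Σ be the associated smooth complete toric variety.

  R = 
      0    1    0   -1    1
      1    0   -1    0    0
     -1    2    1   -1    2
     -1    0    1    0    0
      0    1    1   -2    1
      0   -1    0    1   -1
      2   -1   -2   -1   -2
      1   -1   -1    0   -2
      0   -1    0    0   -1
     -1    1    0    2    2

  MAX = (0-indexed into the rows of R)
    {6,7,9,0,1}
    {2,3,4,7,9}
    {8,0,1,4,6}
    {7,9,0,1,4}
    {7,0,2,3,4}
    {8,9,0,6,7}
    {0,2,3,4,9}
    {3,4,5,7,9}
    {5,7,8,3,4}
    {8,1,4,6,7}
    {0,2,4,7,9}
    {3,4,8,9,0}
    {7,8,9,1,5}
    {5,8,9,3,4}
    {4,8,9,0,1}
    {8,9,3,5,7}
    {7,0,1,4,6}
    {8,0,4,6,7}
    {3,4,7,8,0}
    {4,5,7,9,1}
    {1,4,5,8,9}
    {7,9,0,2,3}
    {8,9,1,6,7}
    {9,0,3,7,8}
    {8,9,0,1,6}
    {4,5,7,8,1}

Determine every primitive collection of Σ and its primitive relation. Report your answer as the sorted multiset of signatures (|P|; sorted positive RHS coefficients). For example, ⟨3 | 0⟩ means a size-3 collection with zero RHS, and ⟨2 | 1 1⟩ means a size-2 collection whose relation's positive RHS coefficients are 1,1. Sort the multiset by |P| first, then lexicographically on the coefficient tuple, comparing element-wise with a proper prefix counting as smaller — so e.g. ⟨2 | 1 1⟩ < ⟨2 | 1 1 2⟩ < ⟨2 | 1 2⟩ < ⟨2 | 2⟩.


The 12 primitive collections of Σ (r=10, n=5):

  {0,5}:  v_{0} + v_{5} = 0  ⇒ sig = ⟨2 | 0⟩
  {1,3}:  v_{1} + v_{3} = 0  ⇒ sig = ⟨2 | 0⟩
  {2,8}:  v_{2} + v_{8} = v_{0} + v_{3}  ⇒ sig = ⟨2 | 1 1⟩
  {3,6}:  v_{3} + v_{6} = v_{0} + v_{7} + v_{8}  ⇒ sig = ⟨2 | 1 1 1⟩
  {5,6}:  v_{5} + v_{6} = v_{1} + v_{7} + v_{8}  ⇒ sig = ⟨2 | 1 1 1⟩
  {1,2}:  v_{1} + v_{2} = v_{0} + v_{4} + v_{7} + v_{9}  ⇒ sig = ⟨2 | 1 1 1 1⟩
  {2,5}:  v_{2} + v_{5} = v_{3} + v_{4} + v_{7} + v_{9}  ⇒ sig = ⟨2 | 1 1 1 1⟩
  {2,6}:  v_{2} + v_{6} = 2·v_{0} + v_{7}  ⇒ sig = ⟨2 | 1 2⟩
  {4,6,9}:  v_{4} + v_{6} + v_{9} = v_{0} + v_{1}  ⇒ sig = ⟨3 | 1 1⟩
  {4,7,8,9}:  v_{4} + v_{7} + v_{8} + v_{9} = 0  ⇒ sig = ⟨4 | 0⟩
  {0,1,7,8}:  v_{0} + v_{1} + v_{7} + v_{8} = v_{6}  ⇒ sig = ⟨4 | 1⟩
  {0,3,4,7,9}:  v_{0} + v_{3} + v_{4} + v_{7} + v_{9} = v_{2}  ⇒ sig = ⟨5 | 1⟩

so the primitive-relation signature multiset is
{ ⟨2 | 0⟩ ×2,  ⟨2 | 1 1⟩,  ⟨2 | 1 1 1⟩ ×2,  ⟨2 | 1 1 1 1⟩ ×2,  ⟨2 | 1 2⟩,  ⟨3 | 1 1⟩,  ⟨4 | 0⟩,  ⟨4 | 1⟩,  ⟨5 | 1⟩ }


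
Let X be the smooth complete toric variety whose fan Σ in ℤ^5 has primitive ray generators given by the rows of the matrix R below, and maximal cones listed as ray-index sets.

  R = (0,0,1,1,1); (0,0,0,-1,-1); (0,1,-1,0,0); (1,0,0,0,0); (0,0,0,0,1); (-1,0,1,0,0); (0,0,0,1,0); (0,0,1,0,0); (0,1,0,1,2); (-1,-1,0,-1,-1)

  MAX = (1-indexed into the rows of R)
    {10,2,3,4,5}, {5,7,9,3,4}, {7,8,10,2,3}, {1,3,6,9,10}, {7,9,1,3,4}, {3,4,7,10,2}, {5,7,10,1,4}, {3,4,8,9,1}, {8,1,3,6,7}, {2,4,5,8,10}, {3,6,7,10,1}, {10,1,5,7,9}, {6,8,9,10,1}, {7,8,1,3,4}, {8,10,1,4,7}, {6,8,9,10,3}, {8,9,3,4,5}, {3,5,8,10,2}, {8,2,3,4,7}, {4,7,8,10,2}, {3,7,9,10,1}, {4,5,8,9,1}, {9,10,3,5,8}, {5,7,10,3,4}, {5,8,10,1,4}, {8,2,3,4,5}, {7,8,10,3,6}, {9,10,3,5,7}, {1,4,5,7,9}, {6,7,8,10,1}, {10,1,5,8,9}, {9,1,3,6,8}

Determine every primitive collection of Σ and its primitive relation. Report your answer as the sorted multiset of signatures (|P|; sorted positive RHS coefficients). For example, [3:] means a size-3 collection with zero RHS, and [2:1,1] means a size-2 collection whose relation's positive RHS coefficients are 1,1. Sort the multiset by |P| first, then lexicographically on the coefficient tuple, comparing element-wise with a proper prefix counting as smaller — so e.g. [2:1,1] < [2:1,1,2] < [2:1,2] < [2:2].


|primitive collections| = 14. Relations:

  P = {1,2}:  v_{1} + v_{2} = v_{8} — sig = [2:1]
  P = {4,6}:  v_{4} + v_{6} = v_{8} — sig = [2:1]
  P = {2,9}:  v_{2} + v_{9} = v_{3} + v_{5} + v_{8} — sig = [2:1,1,1]
  P = {5,6}:  v_{5} + v_{6} = v_{8} + v_{9} + v_{10} — sig = [2:1,1,1]
  P = {2,6}:  v_{2} + v_{6} = v_{3} + 2·v_{8} + v_{10} — sig = [2:1,1,2]
  P = {2,5,7}:  v_{2} + v_{5} + v_{7} = 0 — sig = [3:]
  P = {1,3,5}:  v_{1} + v_{3} + v_{5} = v_{9} — sig = [3:1]
  P = {4,9,10}:  v_{4} + v_{9} + v_{10} = v_{5} — sig = [3:1]
  P = {5,7,8}:  v_{5} + v_{7} + v_{8} = v_{1} — sig = [3:1]
  P = {7,8,9}:  v_{7} + v_{8} + v_{9} = 2·v_{1} + v_{3} — sig = [3:1,2]
  P = {6,7,9}:  v_{6} + v_{7} + v_{9} = 3·v_{1} + 2·v_{3} + v_{10} — sig = [3:1,2,3]
  P = {1,3,4,10}:  v_{1} + v_{3} + v_{4} + v_{10} = 0 — sig = [4:]
  P = {1,3,8,10}:  v_{1} + v_{3} + v_{8} + v_{10} = v_{6} — sig = [4:1]
  P = {3,4,8,10}:  v_{3} + v_{4} + v_{8} + v_{10} = v_{2} — sig = [4:1]

Signatures (|P|; sorted positive RHS coefficients), sorted:
    [2:1]
    [2:1]
    [2:1,1,1]
    [2:1,1,1]
    [2:1,1,2]
    [3:]
    [3:1]
    [3:1]
    [3:1]
    [3:1,2]
    [3:1,2,3]
    [4:]
    [4:1]
    [4:1]


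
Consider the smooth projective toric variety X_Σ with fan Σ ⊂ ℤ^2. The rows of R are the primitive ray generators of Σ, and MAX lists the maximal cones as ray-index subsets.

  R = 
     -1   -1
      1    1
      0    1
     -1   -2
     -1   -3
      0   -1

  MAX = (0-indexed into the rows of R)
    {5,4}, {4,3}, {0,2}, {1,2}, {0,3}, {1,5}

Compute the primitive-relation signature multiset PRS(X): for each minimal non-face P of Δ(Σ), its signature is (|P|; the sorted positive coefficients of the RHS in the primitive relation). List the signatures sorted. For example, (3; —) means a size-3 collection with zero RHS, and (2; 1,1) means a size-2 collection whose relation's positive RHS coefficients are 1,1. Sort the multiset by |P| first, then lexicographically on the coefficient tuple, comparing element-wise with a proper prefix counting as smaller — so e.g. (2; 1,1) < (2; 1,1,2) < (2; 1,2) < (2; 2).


The 9 primitive collections of Σ (r=6, n=2):

  P={0,1}:  v_{0} + v_{1} = 0  ⟹  sig = (2; —)
  P={2,5}:  v_{2} + v_{5} = 0  ⟹  sig = (2; —)
  P={0,5}:  v_{0} + v_{5} = v_{3}  ⟹  sig = (2; 1)
  P={1,3}:  v_{1} + v_{3} = v_{5}  ⟹  sig = (2; 1)
  P={2,3}:  v_{2} + v_{3} = v_{0}  ⟹  sig = (2; 1)
  P={2,4}:  v_{2} + v_{4} = v_{3}  ⟹  sig = (2; 1)
  P={3,5}:  v_{3} + v_{5} = v_{4}  ⟹  sig = (2; 1)
  P={0,4}:  v_{0} + v_{4} = 2·v_{3}  ⟹  sig = (2; 2)
  P={1,4}:  v_{1} + v_{4} = 2·v_{5}  ⟹  sig = (2; 2)

so the primitive-relation signature multiset is
{ (2; —) ×2,  (2; 1) ×5,  (2; 2) ×2 }


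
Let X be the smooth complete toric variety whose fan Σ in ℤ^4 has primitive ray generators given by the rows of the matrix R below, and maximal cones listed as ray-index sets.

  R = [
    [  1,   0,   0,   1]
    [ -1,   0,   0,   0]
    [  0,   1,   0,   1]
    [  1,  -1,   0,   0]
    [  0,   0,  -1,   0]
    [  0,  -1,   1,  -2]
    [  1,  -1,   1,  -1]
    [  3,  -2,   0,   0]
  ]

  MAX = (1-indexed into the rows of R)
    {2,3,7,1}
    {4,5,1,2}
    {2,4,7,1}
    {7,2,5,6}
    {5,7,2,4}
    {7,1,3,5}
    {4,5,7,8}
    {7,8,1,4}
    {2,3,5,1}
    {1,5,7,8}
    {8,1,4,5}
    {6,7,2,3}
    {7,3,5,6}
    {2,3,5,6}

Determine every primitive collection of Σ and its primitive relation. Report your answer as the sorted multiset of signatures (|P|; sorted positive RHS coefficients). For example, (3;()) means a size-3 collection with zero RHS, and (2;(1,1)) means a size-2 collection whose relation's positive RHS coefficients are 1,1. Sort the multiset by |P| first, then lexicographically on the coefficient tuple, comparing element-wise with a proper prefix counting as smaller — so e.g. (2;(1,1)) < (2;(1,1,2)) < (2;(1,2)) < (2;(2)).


Σ has 9 primitive collections:

  {1,6}:  v_{1} + v_{6} = v_{7}  ⇒ sig = (2;(1))
  {3,4}:  v_{3} + v_{4} = v_{1}  ⇒ sig = (2;(1))
  {3,8}:  v_{3} + v_{8} = 2·v_{1} + v_{5} + v_{7}  ⇒ sig = (2;(1,1,2))
  {4,6}:  v_{4} + v_{6} = v_{2} + v_{5} + 2·v_{7}  ⇒ sig = (2;(1,1,2))
  {6,8}:  v_{6} + v_{8} = v_{4} + v_{5} + 2·v_{7}  ⇒ sig = (2;(1,1,2))
  {2,8}:  v_{2} + v_{8} = 2·v_{4}  ⇒ sig = (2;(2))
  {2,3,5,7}:  v_{2} + v_{3} + v_{5} + v_{7} = 0  ⇒ sig = (4;())
  {1,2,5,7}:  v_{1} + v_{2} + v_{5} + v_{7} = v_{4}  ⇒ sig = (4;(1))
  {1,4,5,7}:  v_{1} + v_{4} + v_{5} + v_{7} = v_{8}  ⇒ sig = (4;(1))

Sorted signature multiset PRS(X):
{ (2;(1)) ×2,  (2;(1,1,2)) ×3,  (2;(2)),  (4;()),  (4;(1)) ×2 }


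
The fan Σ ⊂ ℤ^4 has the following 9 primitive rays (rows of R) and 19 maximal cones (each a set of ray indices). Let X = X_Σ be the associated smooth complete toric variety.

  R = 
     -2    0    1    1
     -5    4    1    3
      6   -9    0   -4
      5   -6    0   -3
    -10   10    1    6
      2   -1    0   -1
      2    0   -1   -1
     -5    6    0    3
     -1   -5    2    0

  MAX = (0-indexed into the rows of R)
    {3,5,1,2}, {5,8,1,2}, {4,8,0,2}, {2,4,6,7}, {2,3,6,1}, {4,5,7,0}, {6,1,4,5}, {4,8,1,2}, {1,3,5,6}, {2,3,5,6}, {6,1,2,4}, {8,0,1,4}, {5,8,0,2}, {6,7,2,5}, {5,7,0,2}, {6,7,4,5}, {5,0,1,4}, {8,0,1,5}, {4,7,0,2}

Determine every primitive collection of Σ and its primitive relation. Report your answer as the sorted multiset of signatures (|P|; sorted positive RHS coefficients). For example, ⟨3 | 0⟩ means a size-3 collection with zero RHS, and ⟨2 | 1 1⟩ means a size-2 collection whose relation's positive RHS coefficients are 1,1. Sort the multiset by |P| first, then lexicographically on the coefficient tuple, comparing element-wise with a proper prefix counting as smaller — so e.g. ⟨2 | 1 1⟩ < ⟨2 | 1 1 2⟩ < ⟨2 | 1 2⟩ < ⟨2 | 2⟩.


12 collections generate NE(X_Σ); each relation:

  P = {0,6}:  v_{0} + v_{6} = 0  ⟹  sig = ⟨2 | 0⟩
  P = {3,7}:  v_{3} + v_{7} = 0  ⟹  sig = ⟨2 | 0⟩
  P = {1,7}:  v_{1} + v_{7} = v_{4}  ⟹  sig = ⟨2 | 1⟩
  P = {3,4}:  v_{3} + v_{4} = v_{1}  ⟹  sig = ⟨2 | 1⟩
  P = {6,8}:  v_{6} + v_{8} = v_{1} + v_{2}  ⟹  sig = ⟨2 | 1 1⟩
  P = {0,3}:  v_{0} + v_{3} = v_{1} + v_{2} + v_{5}  ⟹  sig = ⟨2 | 1 1 1⟩
  P = {7,8}:  v_{7} + v_{8} = v_{0} + v_{2} + v_{4}  ⟹  sig = ⟨2 | 1 1 1⟩
  P = {3,8}:  v_{3} + v_{8} = 2·v_{1} + 2·v_{2} + v_{5}  ⟹  sig = ⟨2 | 1 2 2⟩
  P = {0,1,2}:  v_{0} + v_{1} + v_{2} = v_{8}  ⟹  sig = ⟨3 | 1⟩
  P = {2,4,5}:  v_{2} + v_{4} + v_{5} = v_{0}  ⟹  sig = ⟨3 | 1⟩
  P = {4,5,8}:  v_{4} + v_{5} + v_{8} = 2·v_{0} + v_{1}  ⟹  sig = ⟨3 | 1 2⟩
  P = {1,2,5,6}:  v_{1} + v_{2} + v_{5} + v_{6} = v_{3}  ⟹  sig = ⟨4 | 1⟩

Sorted signature multiset PRS(X):
[⟨2 | 0⟩, ⟨2 | 0⟩, ⟨2 | 1⟩, ⟨2 | 1⟩, ⟨2 | 1 1⟩, ⟨2 | 1 1 1⟩, ⟨2 | 1 1 1⟩, ⟨2 | 1 2 2⟩, ⟨3 | 1⟩, ⟨3 | 1⟩, ⟨3 | 1 2⟩, ⟨4 | 1⟩]


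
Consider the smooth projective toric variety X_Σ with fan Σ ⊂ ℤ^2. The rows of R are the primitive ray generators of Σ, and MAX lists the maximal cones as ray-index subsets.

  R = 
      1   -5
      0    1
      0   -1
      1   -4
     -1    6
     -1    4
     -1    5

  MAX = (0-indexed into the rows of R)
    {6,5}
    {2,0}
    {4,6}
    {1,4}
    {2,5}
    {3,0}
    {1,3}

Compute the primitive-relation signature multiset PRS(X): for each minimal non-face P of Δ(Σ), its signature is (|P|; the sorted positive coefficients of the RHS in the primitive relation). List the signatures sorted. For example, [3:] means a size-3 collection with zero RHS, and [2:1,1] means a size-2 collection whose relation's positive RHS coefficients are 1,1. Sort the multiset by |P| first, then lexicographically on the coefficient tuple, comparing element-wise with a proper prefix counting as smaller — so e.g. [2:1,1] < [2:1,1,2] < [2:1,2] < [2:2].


Δ(Σ) — 7 vertices, 14 min non-faces:

  {0,6}:  v_{0} + v_{6} = 0  ⟹  sig = [2:]
  {1,2}:  v_{1} + v_{2} = 0  ⟹  sig = [2:]
  {3,5}:  v_{3} + v_{5} = 0  ⟹  sig = [2:]
  {0,1}:  v_{0} + v_{1} = v_{3}  ⟹  sig = [2:1]
  {0,4}:  v_{0} + v_{4} = v_{1}  ⟹  sig = [2:1]
  {0,5}:  v_{0} + v_{5} = v_{2}  ⟹  sig = [2:1]
  {1,5}:  v_{1} + v_{5} = v_{6}  ⟹  sig = [2:1]
  {1,6}:  v_{1} + v_{6} = v_{4}  ⟹  sig = [2:1]
  {2,3}:  v_{2} + v_{3} = v_{0}  ⟹  sig = [2:1]
  {2,4}:  v_{2} + v_{4} = v_{6}  ⟹  sig = [2:1]
  {2,6}:  v_{2} + v_{6} = v_{5}  ⟹  sig = [2:1]
  {3,6}:  v_{3} + v_{6} = v_{1}  ⟹  sig = [2:1]
  {3,4}:  v_{3} + v_{4} = 2·v_{1}  ⟹  sig = [2:2]
  {4,5}:  v_{4} + v_{5} = 2·v_{6}  ⟹  sig = [2:2]

Hence PRS(X_Σ) =
    [2:]
    [2:]
    [2:]
    [2:1]
    [2:1]
    [2:1]
    [2:1]
    [2:1]
    [2:1]
    [2:1]
    [2:1]
    [2:1]
    [2:2]
    [2:2]


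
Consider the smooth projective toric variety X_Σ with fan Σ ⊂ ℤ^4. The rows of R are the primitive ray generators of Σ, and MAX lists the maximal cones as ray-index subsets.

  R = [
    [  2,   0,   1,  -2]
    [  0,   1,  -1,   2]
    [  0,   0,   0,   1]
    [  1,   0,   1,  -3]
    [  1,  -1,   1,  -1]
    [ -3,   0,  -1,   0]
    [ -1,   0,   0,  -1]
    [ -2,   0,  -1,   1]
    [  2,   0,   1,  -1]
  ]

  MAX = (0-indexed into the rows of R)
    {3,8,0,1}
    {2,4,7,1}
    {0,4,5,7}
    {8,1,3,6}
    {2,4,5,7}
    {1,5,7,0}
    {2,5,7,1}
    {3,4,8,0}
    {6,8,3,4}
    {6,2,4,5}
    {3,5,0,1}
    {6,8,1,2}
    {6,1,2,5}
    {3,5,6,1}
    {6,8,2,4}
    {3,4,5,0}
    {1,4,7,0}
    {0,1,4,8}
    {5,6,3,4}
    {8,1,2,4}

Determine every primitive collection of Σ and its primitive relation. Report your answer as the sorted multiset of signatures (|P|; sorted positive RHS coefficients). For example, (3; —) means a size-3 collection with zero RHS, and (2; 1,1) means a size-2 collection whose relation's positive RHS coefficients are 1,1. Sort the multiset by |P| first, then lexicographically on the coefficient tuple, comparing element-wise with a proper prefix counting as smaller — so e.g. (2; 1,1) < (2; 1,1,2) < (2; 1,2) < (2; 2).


10 minimal non-faces of Δ(Σ) (on 9 rays):

  P = {7,8}:  v_{7} + v_{8} = 0 — sig = (2; —)
  P = {0,2}:  v_{0} + v_{2} = v_{8} — sig = (2; 1)
  P = {0,6}:  v_{0} + v_{6} = v_{3} — sig = (2; 1)
  P = {5,8}:  v_{5} + v_{8} = v_{6} — sig = (2; 1)
  P = {6,7}:  v_{6} + v_{7} = v_{5} — sig = (2; 1)
  P = {2,3}:  v_{2} + v_{3} = v_{6} + v_{8} — sig = (2; 1,1)
  P = {3,7}:  v_{3} + v_{7} = v_{0} + v_{5} — sig = (2; 1,1)
  P = {1,4,6}:  v_{1} + v_{4} + v_{6} = 0 — sig = (3; —)
  P = {1,3,4}:  v_{1} + v_{3} + v_{4} = v_{0} — sig = (3; 1)
  P = {1,4,5}:  v_{1} + v_{4} + v_{5} = v_{7} — sig = (3; 1)

Signatures (|P|; sorted positive RHS coefficients), sorted:
{ (2; —),  (2; 1) ×4,  (2; 1,1) ×2,  (3; —),  (3; 1) ×2 }
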